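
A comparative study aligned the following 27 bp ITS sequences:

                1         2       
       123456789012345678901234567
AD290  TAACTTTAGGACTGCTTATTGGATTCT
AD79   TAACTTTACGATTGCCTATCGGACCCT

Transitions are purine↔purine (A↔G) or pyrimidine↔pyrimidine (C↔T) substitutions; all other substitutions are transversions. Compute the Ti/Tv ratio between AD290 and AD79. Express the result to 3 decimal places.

Differing sites — 9:G/C (Tv); 12:C/T (Ti); 16:T/C (Ti); 20:T/C (Ti); 24:T/C (Ti); 25:T/C (Ti).
Of the 6 differences, 5 transitions and 1 transversion, so Ti/Tv = 5/1 = 5.000.

5.000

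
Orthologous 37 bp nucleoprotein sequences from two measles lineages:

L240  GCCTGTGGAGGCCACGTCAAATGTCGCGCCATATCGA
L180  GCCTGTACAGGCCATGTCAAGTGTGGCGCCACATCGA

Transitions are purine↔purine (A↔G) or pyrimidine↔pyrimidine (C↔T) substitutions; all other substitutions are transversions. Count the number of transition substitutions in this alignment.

4

Differing sites — 7:G/A (Ti); 8:G/C (Tv); 15:C/T (Ti); 21:A/G (Ti); 25:C/G (Tv); 32:T/C (Ti).
Of the 6 differences, 4 transitions and 2 transversions, so the answer is 4.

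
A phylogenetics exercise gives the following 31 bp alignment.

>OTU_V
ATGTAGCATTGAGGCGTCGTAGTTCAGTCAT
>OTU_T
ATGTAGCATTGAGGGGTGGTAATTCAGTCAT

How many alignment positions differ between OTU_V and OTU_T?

3

Differing sites — 15:C/G; 18:C/G; 22:G/A.
That gives 3 mismatches out of 31 aligned sites, so the Hamming distance is 3.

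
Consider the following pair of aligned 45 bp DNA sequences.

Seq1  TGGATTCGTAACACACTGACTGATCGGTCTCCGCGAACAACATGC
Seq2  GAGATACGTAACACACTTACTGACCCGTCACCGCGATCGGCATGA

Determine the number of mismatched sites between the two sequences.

The sequences differ at positions 1 (T/G), 2 (G/A), 6 (T/A), 18 (G/T), 24 (T/C), 26 (G/C), 30 (T/A), 37 (A/T), 39 (A/G), 40 (A/G), 45 (C/A).
That gives 11 mismatches out of 45 aligned sites, so the Hamming distance is 11.

11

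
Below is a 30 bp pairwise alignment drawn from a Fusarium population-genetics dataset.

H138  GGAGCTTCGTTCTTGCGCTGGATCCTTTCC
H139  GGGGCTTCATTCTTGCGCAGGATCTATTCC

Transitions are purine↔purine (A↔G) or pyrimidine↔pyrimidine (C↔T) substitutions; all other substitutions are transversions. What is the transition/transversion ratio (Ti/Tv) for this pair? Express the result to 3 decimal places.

Mismatches occur at site 3 (A/G, transition), site 9 (G/A, transition), site 19 (T/A, transversion), site 25 (C/T, transition), site 26 (T/A, transversion).
Of the 5 differences, 3 transitions and 2 transversions, so Ti/Tv = 3/2 = 1.500.

1.500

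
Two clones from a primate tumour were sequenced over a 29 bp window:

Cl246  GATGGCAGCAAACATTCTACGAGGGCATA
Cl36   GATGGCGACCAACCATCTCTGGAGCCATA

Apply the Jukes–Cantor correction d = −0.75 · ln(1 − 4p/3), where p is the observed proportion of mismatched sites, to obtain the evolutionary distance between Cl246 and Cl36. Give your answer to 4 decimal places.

0.4618

Mismatches occur at site 7 (A→G), site 8 (G→A), site 10 (A→C), site 14 (A→C), site 15 (T→A), site 19 (A→C), site 20 (C→T), site 22 (A→G), site 23 (G→A), site 25 (G→C).
p = 10/29 = 0.344828.
d = −0.75 · ln(1 − (4/3)·0.344828) = −0.75 · ln(0.540229) = −0.75 · (-0.615762) = 0.4618.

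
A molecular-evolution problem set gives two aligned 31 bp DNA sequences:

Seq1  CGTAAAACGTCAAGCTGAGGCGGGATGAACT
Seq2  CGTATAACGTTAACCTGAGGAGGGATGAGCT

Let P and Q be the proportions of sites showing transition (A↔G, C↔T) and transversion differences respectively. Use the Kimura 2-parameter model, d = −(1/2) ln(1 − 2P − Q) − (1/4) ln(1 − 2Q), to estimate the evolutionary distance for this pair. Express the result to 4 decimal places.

0.1817

Mismatches occur at site 5 (A→T, transversion), site 11 (C→T, transition), site 14 (G→C, transversion), site 21 (C→A, transversion), site 29 (A→G, transition).
Of the 5 differences, 2 transitions and 3 transversions over 31 sites: P = 2/31 = 0.064516, Q = 3/31 = 0.096774.
d = −0.5·ln(0.774194) − 0.25·ln(0.806452) = −0.5·(-0.255933) − 0.25·(-0.215111) = 0.1817.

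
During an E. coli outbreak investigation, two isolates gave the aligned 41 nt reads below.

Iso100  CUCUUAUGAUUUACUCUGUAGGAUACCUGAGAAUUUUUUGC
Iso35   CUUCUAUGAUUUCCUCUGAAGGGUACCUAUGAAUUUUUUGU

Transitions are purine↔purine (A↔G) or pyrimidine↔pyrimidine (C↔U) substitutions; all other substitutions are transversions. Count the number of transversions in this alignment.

3

Mismatches occur at site 3 (C/U, transition), site 4 (U/C, transition), site 13 (A/C, transversion), site 19 (U/A, transversion), site 23 (A/G, transition), site 29 (G/A, transition), site 30 (A/U, transversion), site 41 (C/U, transition).
Of the 8 differences, 5 transitions and 3 transversions, so the answer is 3.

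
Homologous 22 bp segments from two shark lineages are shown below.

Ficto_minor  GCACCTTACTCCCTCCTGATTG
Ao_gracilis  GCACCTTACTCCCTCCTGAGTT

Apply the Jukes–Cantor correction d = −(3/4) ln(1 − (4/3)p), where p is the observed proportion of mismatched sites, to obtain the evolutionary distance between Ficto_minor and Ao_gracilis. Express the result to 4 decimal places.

Differing sites — 20:T/G; 22:G/T.
p = 2/22 = 0.090909.
d = −0.75 · ln(1 − (4/3)·0.090909) = −0.75 · ln(0.878788) = −0.75 · (-0.129212) = 0.0969.

0.0969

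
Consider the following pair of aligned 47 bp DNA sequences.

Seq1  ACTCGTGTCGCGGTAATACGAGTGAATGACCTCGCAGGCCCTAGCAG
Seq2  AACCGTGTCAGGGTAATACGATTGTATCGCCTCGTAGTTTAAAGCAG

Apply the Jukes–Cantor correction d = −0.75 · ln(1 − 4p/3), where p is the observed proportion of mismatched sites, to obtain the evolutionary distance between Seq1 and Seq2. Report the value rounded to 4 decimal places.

0.3796

Mismatches occur at site 2 (C/A), site 3 (T/C), site 10 (G/A), site 11 (C/G), site 22 (G/T), site 25 (A/T), site 28 (G/C), site 29 (A/G), site 35 (C/T), site 38 (G/T), site 39 (C/T), site 40 (C/T), site 41 (C/A), site 42 (T/A).
p = 14/47 = 0.297872.
d = −0.75 · ln(1 − (4/3)·0.297872) = −0.75 · ln(0.602837) = −0.75 · (-0.506108) = 0.3796.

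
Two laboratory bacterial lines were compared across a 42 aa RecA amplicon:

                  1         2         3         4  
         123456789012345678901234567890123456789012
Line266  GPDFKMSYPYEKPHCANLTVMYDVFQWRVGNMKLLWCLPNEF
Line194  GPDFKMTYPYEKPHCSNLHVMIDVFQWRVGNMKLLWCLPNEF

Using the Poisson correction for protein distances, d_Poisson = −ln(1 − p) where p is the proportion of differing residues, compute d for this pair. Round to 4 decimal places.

0.1001

Differing sites — 7:S/T; 16:A/S; 19:T/H; 22:Y/I.
p = 4/42 = 0.095238.
d = −ln(1 − 0.095238) = −ln(0.904762) = 0.1001.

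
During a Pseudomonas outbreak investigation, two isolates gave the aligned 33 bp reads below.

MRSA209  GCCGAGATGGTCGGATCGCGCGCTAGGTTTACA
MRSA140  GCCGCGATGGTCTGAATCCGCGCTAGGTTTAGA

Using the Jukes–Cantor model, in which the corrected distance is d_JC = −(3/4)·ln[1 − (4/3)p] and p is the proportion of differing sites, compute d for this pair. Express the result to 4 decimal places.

Differing sites — 5:A/C; 13:G/T; 16:T/A; 17:C/T; 18:G/C; 32:C/G.
p = 6/33 = 0.181818.
d = −0.75 · ln(1 − (4/3)·0.181818) = −0.75 · ln(0.757576) = −0.75 · (-0.277631) = 0.2082.

0.2082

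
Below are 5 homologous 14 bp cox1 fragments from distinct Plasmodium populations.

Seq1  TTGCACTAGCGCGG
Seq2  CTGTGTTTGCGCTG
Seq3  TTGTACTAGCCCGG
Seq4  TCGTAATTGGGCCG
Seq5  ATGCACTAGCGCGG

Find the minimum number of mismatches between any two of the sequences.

Pairwise Hamming distances:
  Seq1 vs Seq2: 6
  Seq1 vs Seq3: 2
  Seq1 vs Seq4: 6
  Seq1 vs Seq5: 1
  Seq2 vs Seq3: 6
  Seq2 vs Seq4: 6
  Seq2 vs Seq5: 6
  Seq3 vs Seq4: 6
  Seq3 vs Seq5: 3
  Seq4 vs Seq5: 7
The smallest is 1, between Seq1 and Seq5.

1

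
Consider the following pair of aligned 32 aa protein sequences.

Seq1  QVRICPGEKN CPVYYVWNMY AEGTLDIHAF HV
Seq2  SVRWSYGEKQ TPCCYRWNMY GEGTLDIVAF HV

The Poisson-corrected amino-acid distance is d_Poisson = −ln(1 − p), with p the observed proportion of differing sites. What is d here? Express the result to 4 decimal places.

0.4212

Differing sites — 1:Q/S; 4:I/W; 5:C/S; 6:P/Y; 10:N/Q; 11:C/T; 13:V/C; 14:Y/C; 16:V/R; 21:A/G; 28:H/V.
p = 11/32 = 0.343750.
d = −ln(1 − 0.343750) = −ln(0.656250) = 0.4212.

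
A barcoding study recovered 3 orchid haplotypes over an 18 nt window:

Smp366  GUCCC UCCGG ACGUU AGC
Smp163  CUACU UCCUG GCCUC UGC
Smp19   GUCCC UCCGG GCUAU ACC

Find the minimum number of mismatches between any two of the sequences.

Pairwise Hamming distances:
  Smp366 vs Smp163: 8
  Smp366 vs Smp19: 4
  Smp163 vs Smp19: 9
The smallest is 4, between Smp366 and Smp19.

4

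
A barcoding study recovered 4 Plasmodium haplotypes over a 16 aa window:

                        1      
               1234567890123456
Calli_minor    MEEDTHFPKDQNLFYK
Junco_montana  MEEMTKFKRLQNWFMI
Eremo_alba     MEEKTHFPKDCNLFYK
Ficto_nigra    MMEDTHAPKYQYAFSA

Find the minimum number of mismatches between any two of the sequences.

Pairwise Hamming distances:
  Calli_minor vs Junco_montana: 8
  Calli_minor vs Eremo_alba: 2
  Calli_minor vs Ficto_nigra: 7
  Junco_montana vs Eremo_alba: 9
  Junco_montana vs Ficto_nigra: 11
  Eremo_alba vs Ficto_nigra: 9
The smallest is 2, between Calli_minor and Eremo_alba.

2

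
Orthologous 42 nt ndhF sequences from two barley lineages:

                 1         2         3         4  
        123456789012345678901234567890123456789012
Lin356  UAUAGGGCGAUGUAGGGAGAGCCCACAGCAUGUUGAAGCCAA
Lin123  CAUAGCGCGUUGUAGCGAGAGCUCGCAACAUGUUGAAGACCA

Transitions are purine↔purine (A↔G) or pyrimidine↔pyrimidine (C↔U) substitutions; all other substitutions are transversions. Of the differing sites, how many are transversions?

Mismatches occur at site 1 (U→C, transition), site 6 (G→C, transversion), site 10 (A→U, transversion), site 16 (G→C, transversion), site 23 (C→U, transition), site 25 (A→G, transition), site 28 (G→A, transition), site 39 (C→A, transversion), site 41 (A→C, transversion).
Of the 9 differences, 4 transitions and 5 transversions, so the answer is 5.

5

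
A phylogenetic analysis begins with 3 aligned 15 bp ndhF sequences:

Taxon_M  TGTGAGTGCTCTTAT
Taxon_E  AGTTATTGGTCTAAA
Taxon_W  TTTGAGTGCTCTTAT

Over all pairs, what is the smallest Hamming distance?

Pairwise Hamming distances:
  Taxon_M vs Taxon_E: 6
  Taxon_M vs Taxon_W: 1
  Taxon_E vs Taxon_W: 7
The smallest is 1, between Taxon_M and Taxon_W.

1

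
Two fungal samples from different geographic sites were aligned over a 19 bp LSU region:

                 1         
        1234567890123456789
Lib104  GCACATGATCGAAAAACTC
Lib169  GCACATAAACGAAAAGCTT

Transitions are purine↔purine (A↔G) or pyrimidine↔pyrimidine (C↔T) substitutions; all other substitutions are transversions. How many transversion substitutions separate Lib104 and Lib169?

The sequences differ at positions 7 (G/A, transition), 9 (T/A, transversion), 16 (A/G, transition), 19 (C/T, transition).
Of the 4 differences, 3 transitions and 1 transversion, so the answer is 1.

1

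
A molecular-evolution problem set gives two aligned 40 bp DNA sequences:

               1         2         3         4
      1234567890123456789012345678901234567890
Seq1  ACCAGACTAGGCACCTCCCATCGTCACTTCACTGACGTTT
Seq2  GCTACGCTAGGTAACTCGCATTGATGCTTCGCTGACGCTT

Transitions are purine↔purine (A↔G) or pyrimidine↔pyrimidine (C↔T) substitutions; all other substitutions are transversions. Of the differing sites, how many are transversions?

4

The sequences differ at positions 1 (A/G, transition), 3 (C/T, transition), 5 (G/C, transversion), 6 (A/G, transition), 12 (C/T, transition), 14 (C/A, transversion), 18 (C/G, transversion), 22 (C/T, transition), 24 (T/A, transversion), 25 (C/T, transition), 26 (A/G, transition), 31 (A/G, transition), 38 (T/C, transition).
Of the 13 differences, 9 transitions and 4 transversions, so the answer is 4.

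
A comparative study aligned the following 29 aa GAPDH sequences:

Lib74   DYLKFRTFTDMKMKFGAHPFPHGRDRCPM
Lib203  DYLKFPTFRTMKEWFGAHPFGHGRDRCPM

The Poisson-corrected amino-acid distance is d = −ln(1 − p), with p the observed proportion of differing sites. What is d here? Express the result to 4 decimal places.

Mismatches occur at site 6 (R/P), site 9 (T/R), site 10 (D/T), site 13 (M/E), site 14 (K/W), site 21 (P/G).
p = 6/29 = 0.206897.
d = −ln(1 − 0.206897) = −ln(0.793103) = 0.2318.

0.2318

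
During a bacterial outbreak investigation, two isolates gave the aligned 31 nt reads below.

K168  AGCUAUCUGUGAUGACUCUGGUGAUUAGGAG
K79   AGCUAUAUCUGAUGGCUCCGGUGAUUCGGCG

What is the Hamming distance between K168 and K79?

6

Mismatches occur at site 7 (C→A), site 9 (G→C), site 15 (A→G), site 19 (U→C), site 27 (A→C), site 30 (A→C).
That gives 6 mismatches out of 31 aligned sites, so the Hamming distance is 6.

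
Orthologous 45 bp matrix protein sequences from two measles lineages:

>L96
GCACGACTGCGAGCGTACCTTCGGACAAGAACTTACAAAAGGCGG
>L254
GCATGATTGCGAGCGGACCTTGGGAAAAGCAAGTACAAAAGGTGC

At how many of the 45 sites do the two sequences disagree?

10

Mismatches occur at site 4 (C→T), site 7 (C→T), site 16 (T→G), site 22 (C→G), site 26 (C→A), site 30 (A→C), site 32 (C→A), site 33 (T→G), site 43 (C→T), site 45 (G→C).
That gives 10 mismatches out of 45 aligned sites, so the Hamming distance is 10.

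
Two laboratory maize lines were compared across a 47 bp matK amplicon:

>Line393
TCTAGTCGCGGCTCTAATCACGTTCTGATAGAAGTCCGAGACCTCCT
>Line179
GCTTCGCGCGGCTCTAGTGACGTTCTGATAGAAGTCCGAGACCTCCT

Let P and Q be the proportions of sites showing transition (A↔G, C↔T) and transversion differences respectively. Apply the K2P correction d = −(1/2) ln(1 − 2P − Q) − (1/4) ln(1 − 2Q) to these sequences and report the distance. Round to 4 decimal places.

0.1404

Differing sites — 1:T/G (Tv); 4:A/T (Tv); 5:G/C (Tv); 6:T/G (Tv); 17:A/G (Ti); 19:C/G (Tv).
Of the 6 differences, 1 transition and 5 transversions over 47 sites: P = 1/47 = 0.021277, Q = 5/47 = 0.106383.
d = −0.5·ln(0.851063) − 0.25·ln(0.787234) = −0.5·(-0.161269) − 0.25·(-0.239230) = 0.1404.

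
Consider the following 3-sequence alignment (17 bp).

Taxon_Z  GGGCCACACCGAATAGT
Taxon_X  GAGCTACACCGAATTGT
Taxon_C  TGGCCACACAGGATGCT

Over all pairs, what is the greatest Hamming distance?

7

Pairwise Hamming distances:
  Taxon_Z vs Taxon_X: 3
  Taxon_Z vs Taxon_C: 5
  Taxon_X vs Taxon_C: 7
The largest is 7, between Taxon_X and Taxon_C.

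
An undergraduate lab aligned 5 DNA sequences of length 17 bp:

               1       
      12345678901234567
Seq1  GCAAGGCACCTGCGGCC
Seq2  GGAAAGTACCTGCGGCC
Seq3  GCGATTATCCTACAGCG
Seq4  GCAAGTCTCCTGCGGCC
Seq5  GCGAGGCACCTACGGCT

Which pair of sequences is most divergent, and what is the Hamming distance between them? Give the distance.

Pairwise Hamming distances:
  Seq1 vs Seq2: 3
  Seq1 vs Seq3: 8
  Seq1 vs Seq4: 2
  Seq1 vs Seq5: 3
  Seq2 vs Seq3: 9
  Seq2 vs Seq4: 5
  Seq2 vs Seq5: 6
  Seq3 vs Seq4: 6
  Seq3 vs Seq5: 6
  Seq4 vs Seq5: 5
The largest is 9, between Seq2 and Seq3.

9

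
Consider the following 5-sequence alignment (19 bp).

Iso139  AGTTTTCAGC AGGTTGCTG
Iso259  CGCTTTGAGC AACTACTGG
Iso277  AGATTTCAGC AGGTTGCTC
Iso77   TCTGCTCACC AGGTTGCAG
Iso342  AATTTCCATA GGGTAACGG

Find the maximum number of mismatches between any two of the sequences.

Pairwise Hamming distances:
  Iso139 vs Iso259: 9
  Iso139 vs Iso277: 2
  Iso139 vs Iso77: 6
  Iso139 vs Iso342: 8
  Iso259 vs Iso277: 10
  Iso259 vs Iso77: 13
  Iso259 vs Iso342: 12
  Iso277 vs Iso77: 8
  Iso277 vs Iso342: 10
  Iso77 vs Iso342: 11
The largest is 13, between Iso259 and Iso77.

13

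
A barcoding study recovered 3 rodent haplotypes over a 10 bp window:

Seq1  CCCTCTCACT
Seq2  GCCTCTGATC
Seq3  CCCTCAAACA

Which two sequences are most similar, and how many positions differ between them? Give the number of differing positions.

Pairwise Hamming distances:
  Seq1 vs Seq2: 4
  Seq1 vs Seq3: 3
  Seq2 vs Seq3: 5
The smallest is 3, between Seq1 and Seq3.

3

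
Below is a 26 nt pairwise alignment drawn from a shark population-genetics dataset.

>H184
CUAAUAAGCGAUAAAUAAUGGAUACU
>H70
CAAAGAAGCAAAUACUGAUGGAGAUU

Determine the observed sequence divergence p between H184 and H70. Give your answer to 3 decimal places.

Mismatches occur at site 2 (U↔A), site 5 (U↔G), site 10 (G↔A), site 12 (U↔A), site 13 (A↔U), site 15 (A↔C), site 17 (A↔G), site 23 (U↔G), site 25 (C↔U).
There are 9 differences over 26 sites, so p = 9/26 = 0.346.

0.346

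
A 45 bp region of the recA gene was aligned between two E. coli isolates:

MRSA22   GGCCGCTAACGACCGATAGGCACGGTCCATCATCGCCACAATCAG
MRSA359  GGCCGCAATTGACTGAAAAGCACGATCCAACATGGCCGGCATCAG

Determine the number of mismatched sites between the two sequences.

Mismatches occur at site 7 (T→A), site 9 (A→T), site 10 (C→T), site 14 (C→T), site 17 (T→A), site 19 (G→A), site 25 (G→A), site 30 (T→A), site 34 (C→G), site 38 (A→G), site 39 (C→G), site 40 (A→C).
That gives 12 mismatches out of 45 aligned sites, so the Hamming distance is 12.

12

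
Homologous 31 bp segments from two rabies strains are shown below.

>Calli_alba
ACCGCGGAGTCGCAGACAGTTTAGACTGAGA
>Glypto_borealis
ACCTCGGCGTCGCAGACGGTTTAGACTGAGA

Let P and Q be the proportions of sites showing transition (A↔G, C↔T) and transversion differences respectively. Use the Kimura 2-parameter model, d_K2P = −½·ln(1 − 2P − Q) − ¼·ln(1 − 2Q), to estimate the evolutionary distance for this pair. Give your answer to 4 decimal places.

Differing sites — 4:G/T (Tv); 8:A/C (Tv); 18:A/G (Ti).
Of the 3 differences, 1 transition and 2 transversions over 31 sites: P = 1/31 = 0.032258, Q = 2/31 = 0.064516.
d = −0.5·ln(0.870968) − 0.25·ln(0.870968) = −0.5·(-0.138150) − 0.25·(-0.138150) = 0.1036.

0.1036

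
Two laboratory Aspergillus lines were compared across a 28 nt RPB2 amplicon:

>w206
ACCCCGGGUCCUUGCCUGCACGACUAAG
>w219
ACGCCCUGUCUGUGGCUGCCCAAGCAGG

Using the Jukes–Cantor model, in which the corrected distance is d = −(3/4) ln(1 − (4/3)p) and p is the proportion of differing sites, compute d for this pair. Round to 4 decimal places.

0.5565

The sequences differ at positions 3 (C/G), 6 (G/C), 7 (G/U), 11 (C/U), 12 (U/G), 15 (C/G), 20 (A/C), 22 (G/A), 24 (C/G), 25 (U/C), 27 (A/G).
p = 11/28 = 0.392857.
d = −0.75 · ln(1 − (4/3)·0.392857) = −0.75 · ln(0.476191) = −0.75 · (-0.741936) = 0.5565.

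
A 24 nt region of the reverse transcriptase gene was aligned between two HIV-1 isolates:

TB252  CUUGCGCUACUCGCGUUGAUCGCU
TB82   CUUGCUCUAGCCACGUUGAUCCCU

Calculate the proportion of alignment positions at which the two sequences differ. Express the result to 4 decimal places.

0.2083

Differing sites — 6:G/U; 10:C/G; 11:U/C; 13:G/A; 22:G/C.
There are 5 differences over 24 sites, so p = 5/24 = 0.2083.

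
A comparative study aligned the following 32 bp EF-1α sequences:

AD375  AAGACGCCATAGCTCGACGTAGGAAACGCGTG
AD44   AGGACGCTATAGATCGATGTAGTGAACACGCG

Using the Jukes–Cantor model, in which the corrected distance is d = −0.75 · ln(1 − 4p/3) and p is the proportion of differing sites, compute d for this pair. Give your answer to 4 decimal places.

The sequences differ at positions 2 (A/G), 8 (C/T), 13 (C/A), 18 (C/T), 23 (G/T), 24 (A/G), 28 (G/A), 31 (T/C).
p = 8/32 = 0.250000.
d = −0.75 · ln(1 − (4/3)·0.250000) = −0.75 · ln(0.666667) = −0.75 · (-0.405465) = 0.3041.

0.3041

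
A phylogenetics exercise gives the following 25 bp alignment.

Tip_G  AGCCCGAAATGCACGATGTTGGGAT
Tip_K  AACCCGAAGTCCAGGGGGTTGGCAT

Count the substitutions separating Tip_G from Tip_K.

The sequences differ at positions 2 (G/A), 9 (A/G), 11 (G/C), 14 (C/G), 16 (A/G), 17 (T/G), 23 (G/C).
That gives 7 mismatches out of 25 aligned sites, so the Hamming distance is 7.

7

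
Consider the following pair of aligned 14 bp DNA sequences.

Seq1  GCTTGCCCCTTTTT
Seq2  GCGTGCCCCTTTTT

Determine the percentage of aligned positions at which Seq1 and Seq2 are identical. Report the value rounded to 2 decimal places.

Differing sites — 3:T/G.
13 of the 14 sites match, so the percent identity is 13/14 × 100 = 92.86%.

92.86%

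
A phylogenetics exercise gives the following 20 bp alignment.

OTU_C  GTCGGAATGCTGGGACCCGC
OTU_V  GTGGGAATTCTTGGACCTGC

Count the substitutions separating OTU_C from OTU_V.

4

Mismatches occur at site 3 (C/G), site 9 (G/T), site 12 (G/T), site 18 (C/T).
That gives 4 mismatches out of 20 aligned sites, so the Hamming distance is 4.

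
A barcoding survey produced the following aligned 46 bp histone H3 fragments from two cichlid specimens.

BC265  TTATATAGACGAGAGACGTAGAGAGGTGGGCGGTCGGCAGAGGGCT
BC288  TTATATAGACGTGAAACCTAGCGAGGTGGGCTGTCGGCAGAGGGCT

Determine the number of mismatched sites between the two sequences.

Differing sites — 12:A/T; 15:G/A; 18:G/C; 22:A/C; 32:G/T.
That gives 5 mismatches out of 46 aligned sites, so the Hamming distance is 5.

5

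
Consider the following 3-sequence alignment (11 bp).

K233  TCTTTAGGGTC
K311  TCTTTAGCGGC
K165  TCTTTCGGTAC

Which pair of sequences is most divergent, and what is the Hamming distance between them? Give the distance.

4

Pairwise Hamming distances:
  K233 vs K311: 2
  K233 vs K165: 3
  K311 vs K165: 4
The largest is 4, between K311 and K165.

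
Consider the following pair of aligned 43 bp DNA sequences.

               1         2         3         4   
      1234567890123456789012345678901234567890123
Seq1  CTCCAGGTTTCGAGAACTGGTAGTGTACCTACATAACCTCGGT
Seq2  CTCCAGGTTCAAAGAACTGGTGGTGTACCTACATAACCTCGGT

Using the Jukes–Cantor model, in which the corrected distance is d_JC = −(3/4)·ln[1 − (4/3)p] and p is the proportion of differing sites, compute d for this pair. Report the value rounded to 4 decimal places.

0.0993

Differing sites — 10:T/C; 11:C/A; 12:G/A; 22:A/G.
p = 4/43 = 0.093023.
d = −0.75 · ln(1 − (4/3)·0.093023) = −0.75 · ln(0.875969) = −0.75 · (-0.132425) = 0.0993.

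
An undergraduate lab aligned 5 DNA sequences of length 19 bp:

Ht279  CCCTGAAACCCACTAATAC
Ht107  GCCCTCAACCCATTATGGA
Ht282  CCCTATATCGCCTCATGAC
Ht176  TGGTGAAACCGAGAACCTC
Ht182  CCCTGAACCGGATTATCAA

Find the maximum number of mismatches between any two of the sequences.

14

Pairwise Hamming distances:
  Ht279 vs Ht107: 9
  Ht279 vs Ht282: 9
  Ht279 vs Ht176: 9
  Ht279 vs Ht182: 7
  Ht107 vs Ht282: 10
  Ht107 vs Ht176: 13
  Ht107 vs Ht182: 9
  Ht282 vs Ht176: 14
  Ht282 vs Ht182: 8
  Ht176 vs Ht182: 10
The largest is 14, between Ht282 and Ht176.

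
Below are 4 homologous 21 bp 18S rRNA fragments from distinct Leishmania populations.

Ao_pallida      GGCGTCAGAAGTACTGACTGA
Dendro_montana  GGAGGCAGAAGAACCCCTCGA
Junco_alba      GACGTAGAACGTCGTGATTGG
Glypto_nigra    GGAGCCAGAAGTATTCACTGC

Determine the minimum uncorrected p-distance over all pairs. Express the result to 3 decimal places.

Pairwise Hamming distances:
  Ao_pallida vs Dendro_montana: 8
  Ao_pallida vs Junco_alba: 9
  Ao_pallida vs Glypto_nigra: 5
  Dendro_montana vs Junco_alba: 15
  Dendro_montana vs Glypto_nigra: 8
  Junco_alba vs Glypto_nigra: 12
The smallest is 5 mismatches, between Ao_pallida and Glypto_nigra; p = 5/21 = 0.238.

0.238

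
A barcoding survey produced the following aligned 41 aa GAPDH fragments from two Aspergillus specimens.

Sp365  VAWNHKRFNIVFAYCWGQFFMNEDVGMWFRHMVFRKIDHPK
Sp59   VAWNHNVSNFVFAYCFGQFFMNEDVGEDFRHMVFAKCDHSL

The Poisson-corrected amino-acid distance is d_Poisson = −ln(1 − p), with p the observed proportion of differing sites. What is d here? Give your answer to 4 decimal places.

0.3124

Differing sites — 6:K/N; 7:R/V; 8:F/S; 10:I/F; 16:W/F; 27:M/E; 28:W/D; 35:R/A; 37:I/C; 40:P/S; 41:K/L.
p = 11/41 = 0.268293.
d = −ln(1 − 0.268293) = −ln(0.731707) = 0.3124.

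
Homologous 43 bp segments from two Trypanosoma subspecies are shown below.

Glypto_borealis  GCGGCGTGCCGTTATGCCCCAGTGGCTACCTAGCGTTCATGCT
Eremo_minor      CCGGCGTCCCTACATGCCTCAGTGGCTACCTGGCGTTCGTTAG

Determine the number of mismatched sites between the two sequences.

Mismatches occur at site 1 (G↔C), site 8 (G↔C), site 11 (G↔T), site 12 (T↔A), site 13 (T↔C), site 19 (C↔T), site 32 (A↔G), site 39 (A↔G), site 41 (G↔T), site 42 (C↔A), site 43 (T↔G).
That gives 11 mismatches out of 43 aligned sites, so the Hamming distance is 11.

11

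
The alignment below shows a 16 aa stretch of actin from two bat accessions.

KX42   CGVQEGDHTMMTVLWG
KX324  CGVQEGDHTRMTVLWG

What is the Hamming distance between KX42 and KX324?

Differing sites — 10:M/R.
That gives 1 mismatch out of 16 aligned sites, so the Hamming distance is 1.

1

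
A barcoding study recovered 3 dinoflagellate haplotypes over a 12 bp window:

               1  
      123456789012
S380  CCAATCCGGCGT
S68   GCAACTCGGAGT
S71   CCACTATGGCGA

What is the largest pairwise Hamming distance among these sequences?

7

Pairwise Hamming distances:
  S380 vs S68: 4
  S380 vs S71: 4
  S68 vs S71: 7
The largest is 7, between S68 and S71.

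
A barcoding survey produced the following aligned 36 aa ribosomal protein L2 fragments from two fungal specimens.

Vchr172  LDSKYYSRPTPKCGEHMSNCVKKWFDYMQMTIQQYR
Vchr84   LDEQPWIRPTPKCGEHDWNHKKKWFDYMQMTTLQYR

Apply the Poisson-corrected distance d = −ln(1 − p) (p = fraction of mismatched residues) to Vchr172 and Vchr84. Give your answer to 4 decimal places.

Mismatches occur at site 3 (S→E), site 4 (K→Q), site 5 (Y→P), site 6 (Y→W), site 7 (S→I), site 17 (M→D), site 18 (S→W), site 20 (C→H), site 21 (V→K), site 32 (I→T), site 33 (Q→L).
p = 11/36 = 0.305556.
d = −ln(1 − 0.305556) = −ln(0.694444) = 0.3646.

0.3646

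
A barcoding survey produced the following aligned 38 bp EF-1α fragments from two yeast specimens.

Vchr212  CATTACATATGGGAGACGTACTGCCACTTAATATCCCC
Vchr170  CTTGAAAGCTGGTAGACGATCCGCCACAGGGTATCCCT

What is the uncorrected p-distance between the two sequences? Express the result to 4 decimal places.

0.3684

Differing sites — 2:A/T; 4:T/G; 6:C/A; 8:T/G; 9:A/C; 13:G/T; 19:T/A; 20:A/T; 22:T/C; 28:T/A; 29:T/G; 30:A/G; 31:A/G; 38:C/T.
There are 14 differences over 38 sites, so p = 14/38 = 0.3684.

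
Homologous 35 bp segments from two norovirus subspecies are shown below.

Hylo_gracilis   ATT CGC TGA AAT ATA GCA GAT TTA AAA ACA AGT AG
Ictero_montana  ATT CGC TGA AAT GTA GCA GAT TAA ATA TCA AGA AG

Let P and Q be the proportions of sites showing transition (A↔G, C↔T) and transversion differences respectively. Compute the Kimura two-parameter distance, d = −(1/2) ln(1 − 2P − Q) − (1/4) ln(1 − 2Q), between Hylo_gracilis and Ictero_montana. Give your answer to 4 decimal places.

0.1589

The sequences differ at positions 13 (A/G, transition), 23 (T/A, transversion), 26 (A/T, transversion), 28 (A/T, transversion), 33 (T/A, transversion).
Of the 5 differences, 1 transition and 4 transversions over 35 sites: P = 1/35 = 0.028571, Q = 4/35 = 0.114286.
d = −0.5·ln(0.828572) − 0.25·ln(0.771428) = −0.5·(-0.188052) − 0.25·(-0.259512) = 0.1589.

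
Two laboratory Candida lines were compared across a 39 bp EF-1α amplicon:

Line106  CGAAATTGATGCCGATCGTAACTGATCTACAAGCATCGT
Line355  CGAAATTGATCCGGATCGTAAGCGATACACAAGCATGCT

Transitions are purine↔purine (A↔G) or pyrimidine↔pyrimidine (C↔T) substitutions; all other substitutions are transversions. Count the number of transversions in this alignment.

The sequences differ at positions 11 (G/C, transversion), 13 (C/G, transversion), 22 (C/G, transversion), 23 (T/C, transition), 27 (C/A, transversion), 28 (T/C, transition), 37 (C/G, transversion), 38 (G/C, transversion).
Of the 8 differences, 2 transitions and 6 transversions, so the answer is 6.

6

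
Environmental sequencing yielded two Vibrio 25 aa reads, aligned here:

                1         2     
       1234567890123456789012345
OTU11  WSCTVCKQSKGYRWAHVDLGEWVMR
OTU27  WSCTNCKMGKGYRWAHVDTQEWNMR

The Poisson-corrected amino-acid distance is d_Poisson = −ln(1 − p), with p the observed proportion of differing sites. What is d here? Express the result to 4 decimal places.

Differing sites — 5:V/N; 8:Q/M; 9:S/G; 19:L/T; 20:G/Q; 23:V/N.
p = 6/25 = 0.240000.
d = −ln(1 − 0.240000) = −ln(0.760000) = 0.2744.

0.2744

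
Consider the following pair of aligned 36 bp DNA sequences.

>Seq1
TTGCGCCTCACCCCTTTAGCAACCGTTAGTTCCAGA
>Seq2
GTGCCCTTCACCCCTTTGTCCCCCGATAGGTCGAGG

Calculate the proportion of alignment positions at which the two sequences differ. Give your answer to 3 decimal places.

0.306

The sequences differ at positions 1 (T/G), 5 (G/C), 7 (C/T), 18 (A/G), 19 (G/T), 21 (A/C), 22 (A/C), 26 (T/A), 30 (T/G), 33 (C/G), 36 (A/G).
There are 11 differences over 36 sites, so p = 11/36 = 0.306.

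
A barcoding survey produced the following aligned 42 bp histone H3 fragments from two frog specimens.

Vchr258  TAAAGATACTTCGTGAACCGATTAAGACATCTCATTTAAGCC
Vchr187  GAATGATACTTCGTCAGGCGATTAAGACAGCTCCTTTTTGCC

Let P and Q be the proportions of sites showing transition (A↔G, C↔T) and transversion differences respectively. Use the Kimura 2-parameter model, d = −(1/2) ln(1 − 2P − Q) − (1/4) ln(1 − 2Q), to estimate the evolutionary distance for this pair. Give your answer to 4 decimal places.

Mismatches occur at site 1 (T/G, transversion), site 4 (A/T, transversion), site 15 (G/C, transversion), site 17 (A/G, transition), site 18 (C/G, transversion), site 30 (T/G, transversion), site 34 (A/C, transversion), site 38 (A/T, transversion), site 39 (A/T, transversion).
Of the 9 differences, 1 transition and 8 transversions over 42 sites: P = 1/42 = 0.023810, Q = 8/42 = 0.190476.
d = −0.5·ln(0.761904) − 0.25·ln(0.619048) = −0.5·(-0.271935) − 0.25·(-0.479572) = 0.2559.

0.2559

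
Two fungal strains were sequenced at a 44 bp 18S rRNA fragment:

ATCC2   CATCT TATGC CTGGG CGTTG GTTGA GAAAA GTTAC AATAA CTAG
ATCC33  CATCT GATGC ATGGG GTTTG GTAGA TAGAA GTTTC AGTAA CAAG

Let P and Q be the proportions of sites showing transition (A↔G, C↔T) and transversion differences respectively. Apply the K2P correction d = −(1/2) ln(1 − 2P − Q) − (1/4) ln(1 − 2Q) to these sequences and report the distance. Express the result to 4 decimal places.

Mismatches occur at site 6 (T↔G, transversion), site 11 (C↔A, transversion), site 16 (C↔G, transversion), site 17 (G↔T, transversion), site 23 (T↔A, transversion), site 26 (G↔T, transversion), site 28 (A↔G, transition), site 34 (A↔T, transversion), site 37 (A↔G, transition), site 42 (T↔A, transversion).
Of the 10 differences, 2 transitions and 8 transversions over 44 sites: P = 2/44 = 0.045455, Q = 8/44 = 0.181818.
d = −0.5·ln(0.727272) − 0.25·ln(0.636364) = −0.5·(-0.318455) − 0.25·(-0.451985) = 0.2722.

0.2722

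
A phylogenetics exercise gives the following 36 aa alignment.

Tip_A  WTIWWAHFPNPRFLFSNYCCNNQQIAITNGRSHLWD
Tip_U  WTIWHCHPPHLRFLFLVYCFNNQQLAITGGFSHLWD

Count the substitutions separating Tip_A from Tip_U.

The sequences differ at positions 5 (W/H), 6 (A/C), 8 (F/P), 10 (N/H), 11 (P/L), 16 (S/L), 17 (N/V), 20 (C/F), 25 (I/L), 29 (N/G), 31 (R/F).
That gives 11 mismatches out of 36 aligned sites, so the Hamming distance is 11.

11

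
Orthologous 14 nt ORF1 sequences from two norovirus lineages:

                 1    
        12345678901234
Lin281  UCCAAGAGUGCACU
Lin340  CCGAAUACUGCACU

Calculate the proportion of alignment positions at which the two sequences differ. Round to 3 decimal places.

Differing sites — 1:U/C; 3:C/G; 6:G/U; 8:G/C.
There are 4 differences over 14 sites, so p = 4/14 = 0.286.

0.286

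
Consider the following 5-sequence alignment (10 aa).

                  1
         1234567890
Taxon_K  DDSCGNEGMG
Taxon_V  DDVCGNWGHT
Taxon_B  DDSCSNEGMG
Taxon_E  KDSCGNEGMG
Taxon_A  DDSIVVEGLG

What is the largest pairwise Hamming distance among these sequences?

Pairwise Hamming distances:
  Taxon_K vs Taxon_V: 4
  Taxon_K vs Taxon_B: 1
  Taxon_K vs Taxon_E: 1
  Taxon_K vs Taxon_A: 4
  Taxon_V vs Taxon_B: 5
  Taxon_V vs Taxon_E: 5
  Taxon_V vs Taxon_A: 7
  Taxon_B vs Taxon_E: 2
  Taxon_B vs Taxon_A: 4
  Taxon_E vs Taxon_A: 5
The largest is 7, between Taxon_V and Taxon_A.

7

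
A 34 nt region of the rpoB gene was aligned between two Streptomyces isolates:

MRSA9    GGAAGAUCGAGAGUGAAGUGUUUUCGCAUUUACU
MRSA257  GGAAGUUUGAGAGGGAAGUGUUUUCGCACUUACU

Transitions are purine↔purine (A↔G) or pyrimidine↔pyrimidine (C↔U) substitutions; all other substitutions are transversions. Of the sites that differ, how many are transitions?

2

Mismatches occur at site 6 (A→U, transversion), site 8 (C→U, transition), site 14 (U→G, transversion), site 29 (U→C, transition).
Of the 4 differences, 2 transitions and 2 transversions, so the answer is 2.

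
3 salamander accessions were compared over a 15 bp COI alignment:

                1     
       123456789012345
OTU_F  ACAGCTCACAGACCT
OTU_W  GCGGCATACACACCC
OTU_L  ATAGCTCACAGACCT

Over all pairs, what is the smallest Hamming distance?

1

Pairwise Hamming distances:
  OTU_F vs OTU_W: 6
  OTU_F vs OTU_L: 1
  OTU_W vs OTU_L: 7
The smallest is 1, between OTU_F and OTU_L.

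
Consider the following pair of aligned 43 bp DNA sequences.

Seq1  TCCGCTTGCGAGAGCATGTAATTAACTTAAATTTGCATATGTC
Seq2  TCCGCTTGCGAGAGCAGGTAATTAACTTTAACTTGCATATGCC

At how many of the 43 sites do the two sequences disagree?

Mismatches occur at site 17 (T/G), site 29 (A/T), site 32 (T/C), site 42 (T/C).
That gives 4 mismatches out of 43 aligned sites, so the Hamming distance is 4.

4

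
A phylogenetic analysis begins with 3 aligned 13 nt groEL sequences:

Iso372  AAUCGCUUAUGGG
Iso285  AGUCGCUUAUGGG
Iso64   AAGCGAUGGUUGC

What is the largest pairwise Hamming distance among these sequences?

7

Pairwise Hamming distances:
  Iso372 vs Iso285: 1
  Iso372 vs Iso64: 6
  Iso285 vs Iso64: 7
The largest is 7, between Iso285 and Iso64.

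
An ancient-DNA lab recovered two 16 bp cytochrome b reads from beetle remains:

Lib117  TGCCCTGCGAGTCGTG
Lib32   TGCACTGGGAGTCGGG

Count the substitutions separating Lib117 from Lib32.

3

The sequences differ at positions 4 (C/A), 8 (C/G), 15 (T/G).
That gives 3 mismatches out of 16 aligned sites, so the Hamming distance is 3.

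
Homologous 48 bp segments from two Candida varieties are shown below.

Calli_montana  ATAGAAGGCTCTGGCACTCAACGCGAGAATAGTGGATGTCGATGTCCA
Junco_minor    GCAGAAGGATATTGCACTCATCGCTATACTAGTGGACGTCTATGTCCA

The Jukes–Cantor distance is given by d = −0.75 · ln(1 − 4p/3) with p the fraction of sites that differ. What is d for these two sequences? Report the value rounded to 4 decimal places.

0.2735

Mismatches occur at site 1 (A/G), site 2 (T/C), site 9 (C/A), site 11 (C/A), site 13 (G/T), site 21 (A/T), site 25 (G/T), site 27 (G/T), site 29 (A/C), site 37 (T/C), site 41 (G/T).
p = 11/48 = 0.229167.
d = −0.75 · ln(1 − (4/3)·0.229167) = −0.75 · ln(0.694444) = −0.75 · (-0.364644) = 0.2735.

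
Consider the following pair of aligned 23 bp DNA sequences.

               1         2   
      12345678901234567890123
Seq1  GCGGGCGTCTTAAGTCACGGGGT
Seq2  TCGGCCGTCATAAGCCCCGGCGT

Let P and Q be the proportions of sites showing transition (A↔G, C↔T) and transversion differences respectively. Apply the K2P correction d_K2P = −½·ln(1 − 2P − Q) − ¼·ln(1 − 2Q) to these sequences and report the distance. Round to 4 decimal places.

Mismatches occur at site 1 (G→T, transversion), site 5 (G→C, transversion), site 10 (T→A, transversion), site 15 (T→C, transition), site 17 (A→C, transversion), site 21 (G→C, transversion).
Of the 6 differences, 1 transition and 5 transversions over 23 sites: P = 1/23 = 0.043478, Q = 5/23 = 0.217391.
d = −0.5·ln(0.695653) − 0.25·ln(0.565218) = −0.5·(-0.362904) − 0.25·(-0.570544) = 0.3241.

0.3241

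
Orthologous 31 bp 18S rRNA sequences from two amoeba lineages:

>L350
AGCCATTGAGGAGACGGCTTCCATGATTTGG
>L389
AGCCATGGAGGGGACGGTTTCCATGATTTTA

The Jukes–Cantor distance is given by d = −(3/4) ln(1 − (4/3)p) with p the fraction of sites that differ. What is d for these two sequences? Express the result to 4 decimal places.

Mismatches occur at site 7 (T→G), site 12 (A→G), site 18 (C→T), site 30 (G→T), site 31 (G→A).
p = 5/31 = 0.161290.
d = −0.75 · ln(1 − (4/3)·0.161290) = −0.75 · ln(0.784947) = −0.75 · (-0.242139) = 0.1816.

0.1816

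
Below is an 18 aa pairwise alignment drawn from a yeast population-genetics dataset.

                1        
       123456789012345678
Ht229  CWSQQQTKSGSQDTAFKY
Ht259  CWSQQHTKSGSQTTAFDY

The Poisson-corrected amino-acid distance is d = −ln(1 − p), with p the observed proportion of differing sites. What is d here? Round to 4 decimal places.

0.1823

Mismatches occur at site 6 (Q↔H), site 13 (D↔T), site 17 (K↔D).
p = 3/18 = 0.166667.
d = −ln(1 − 0.166667) = −ln(0.833333) = 0.1823.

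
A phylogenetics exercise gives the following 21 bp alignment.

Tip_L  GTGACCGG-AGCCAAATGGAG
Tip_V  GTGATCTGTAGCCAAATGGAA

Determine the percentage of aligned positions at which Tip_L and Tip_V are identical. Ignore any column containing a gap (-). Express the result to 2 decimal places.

Excluding the 1 gap column leaves 20 comparable sites.
The sequences differ at positions 5 (C/T), 7 (G/T), 21 (G/A).
17 of the 20 comparable sites match, so the percent identity is 17/20 × 100 = 85.00%.

85.00%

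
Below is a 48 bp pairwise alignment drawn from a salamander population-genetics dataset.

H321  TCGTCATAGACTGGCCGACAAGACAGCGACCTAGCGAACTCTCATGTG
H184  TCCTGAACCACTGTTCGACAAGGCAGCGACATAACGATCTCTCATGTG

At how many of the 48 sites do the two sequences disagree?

11

Mismatches occur at site 3 (G↔C), site 5 (C↔G), site 7 (T↔A), site 8 (A↔C), site 9 (G↔C), site 14 (G↔T), site 15 (C↔T), site 23 (A↔G), site 31 (C↔A), site 34 (G↔A), site 38 (A↔T).
That gives 11 mismatches out of 48 aligned sites, so the Hamming distance is 11.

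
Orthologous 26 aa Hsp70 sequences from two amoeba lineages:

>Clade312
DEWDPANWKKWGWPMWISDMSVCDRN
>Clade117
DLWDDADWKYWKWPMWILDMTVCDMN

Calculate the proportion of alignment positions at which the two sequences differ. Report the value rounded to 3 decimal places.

0.308

Mismatches occur at site 2 (E↔L), site 5 (P↔D), site 7 (N↔D), site 10 (K↔Y), site 12 (G↔K), site 18 (S↔L), site 21 (S↔T), site 25 (R↔M).
There are 8 differences over 26 sites, so p = 8/26 = 0.308.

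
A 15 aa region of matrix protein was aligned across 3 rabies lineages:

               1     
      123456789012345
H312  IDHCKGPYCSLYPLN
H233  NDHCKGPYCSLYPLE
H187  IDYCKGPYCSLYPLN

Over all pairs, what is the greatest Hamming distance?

3

Pairwise Hamming distances:
  H312 vs H233: 2
  H312 vs H187: 1
  H233 vs H187: 3
The largest is 3, between H233 and H187.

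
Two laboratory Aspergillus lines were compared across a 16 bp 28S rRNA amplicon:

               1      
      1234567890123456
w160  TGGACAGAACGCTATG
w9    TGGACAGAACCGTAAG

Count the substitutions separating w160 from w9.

3

Differing sites — 11:G/C; 12:C/G; 15:T/A.
That gives 3 mismatches out of 16 aligned sites, so the Hamming distance is 3.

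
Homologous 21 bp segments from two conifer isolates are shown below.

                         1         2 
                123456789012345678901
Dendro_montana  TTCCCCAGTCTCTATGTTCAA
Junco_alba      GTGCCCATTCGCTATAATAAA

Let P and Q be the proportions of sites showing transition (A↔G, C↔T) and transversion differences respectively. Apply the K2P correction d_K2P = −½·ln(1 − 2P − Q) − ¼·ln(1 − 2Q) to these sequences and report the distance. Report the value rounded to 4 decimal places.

Mismatches occur at site 1 (T→G, transversion), site 3 (C→G, transversion), site 8 (G→T, transversion), site 11 (T→G, transversion), site 16 (G→A, transition), site 17 (T→A, transversion), site 19 (C→A, transversion).
Of the 7 differences, 1 transition and 6 transversions over 21 sites: P = 1/21 = 0.047619, Q = 6/21 = 0.285714.
d = −0.5·ln(0.619048) − 0.25·ln(0.428572) = −0.5·(-0.479572) − 0.25·(-0.847297) = 0.4516.

0.4516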